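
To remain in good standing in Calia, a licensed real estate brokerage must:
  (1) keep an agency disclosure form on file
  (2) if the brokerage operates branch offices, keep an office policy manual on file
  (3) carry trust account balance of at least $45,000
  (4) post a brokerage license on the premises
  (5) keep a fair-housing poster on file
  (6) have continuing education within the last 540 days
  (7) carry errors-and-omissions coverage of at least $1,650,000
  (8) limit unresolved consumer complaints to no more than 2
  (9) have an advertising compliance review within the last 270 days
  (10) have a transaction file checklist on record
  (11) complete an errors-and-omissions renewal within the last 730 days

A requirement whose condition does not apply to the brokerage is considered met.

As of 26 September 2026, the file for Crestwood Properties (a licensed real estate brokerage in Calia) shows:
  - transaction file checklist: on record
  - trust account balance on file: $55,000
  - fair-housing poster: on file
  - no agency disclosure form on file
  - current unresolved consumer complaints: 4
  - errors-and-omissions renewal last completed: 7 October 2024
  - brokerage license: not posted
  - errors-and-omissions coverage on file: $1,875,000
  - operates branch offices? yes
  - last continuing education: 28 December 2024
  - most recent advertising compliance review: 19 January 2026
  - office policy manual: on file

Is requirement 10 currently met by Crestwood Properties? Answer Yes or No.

Yes

10. transaction file checklist present → met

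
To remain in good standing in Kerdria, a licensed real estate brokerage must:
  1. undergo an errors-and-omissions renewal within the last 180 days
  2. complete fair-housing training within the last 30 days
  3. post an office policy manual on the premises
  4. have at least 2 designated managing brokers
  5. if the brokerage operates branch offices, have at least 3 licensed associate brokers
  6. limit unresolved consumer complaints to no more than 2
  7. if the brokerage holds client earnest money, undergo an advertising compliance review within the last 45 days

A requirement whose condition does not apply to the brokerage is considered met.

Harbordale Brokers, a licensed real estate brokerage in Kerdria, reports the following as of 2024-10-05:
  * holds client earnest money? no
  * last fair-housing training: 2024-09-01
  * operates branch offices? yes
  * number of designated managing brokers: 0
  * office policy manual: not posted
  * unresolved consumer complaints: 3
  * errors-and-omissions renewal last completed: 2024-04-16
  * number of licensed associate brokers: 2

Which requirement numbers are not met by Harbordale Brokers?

2, 3, 4, 5, 6

1. errors-and-omissions renewal 172 days ago vs limit 180 → met
2. fair-housing training 34 days ago vs limit 30 → not met
3. office policy manual absent → not met
4. designated managing brokers 0 < 2 → not met
5. condition 'operates branch offices' holds; licensed associate brokers 2 < 3 → not met
6. unresolved consumer complaints 3 > 2 → not met
7. condition 'holds client earnest money' does not hold → requirement n/a → met
Not met: 2, 3, 4, 5, 6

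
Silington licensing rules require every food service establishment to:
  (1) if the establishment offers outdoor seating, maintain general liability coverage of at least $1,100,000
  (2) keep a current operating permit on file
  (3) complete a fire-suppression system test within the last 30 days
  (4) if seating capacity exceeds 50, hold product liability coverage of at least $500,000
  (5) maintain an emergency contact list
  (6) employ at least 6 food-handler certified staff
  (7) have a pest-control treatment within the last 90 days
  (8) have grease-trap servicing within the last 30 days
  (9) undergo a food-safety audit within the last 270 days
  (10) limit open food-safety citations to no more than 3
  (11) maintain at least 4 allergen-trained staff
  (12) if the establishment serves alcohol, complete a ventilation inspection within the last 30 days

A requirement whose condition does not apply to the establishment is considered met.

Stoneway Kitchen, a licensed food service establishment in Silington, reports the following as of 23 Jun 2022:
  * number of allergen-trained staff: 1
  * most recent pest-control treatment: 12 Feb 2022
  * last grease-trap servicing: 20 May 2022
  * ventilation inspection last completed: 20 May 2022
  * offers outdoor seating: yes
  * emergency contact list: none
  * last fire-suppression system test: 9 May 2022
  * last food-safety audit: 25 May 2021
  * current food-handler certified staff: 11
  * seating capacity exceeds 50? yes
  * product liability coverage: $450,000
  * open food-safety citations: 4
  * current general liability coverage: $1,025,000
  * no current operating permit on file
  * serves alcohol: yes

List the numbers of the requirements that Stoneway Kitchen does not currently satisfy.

1, 2, 3, 4, 5, 7, 8, 9, 10, 11, 12

1. condition 'offers outdoor seating' holds; general liability coverage $1,025,000 < $1,100,000 → not met
2. current operating permit absent → not met
3. fire-suppression system test 45 days ago vs limit 30 → not met
4. condition 'seating capacity exceeds 50' holds; product liability coverage $450,000 < $500,000 → not met
5. emergency contact list absent → not met
6. food-handler certified staff 11 ≥ 6 → met
7. pest-control treatment 131 days ago vs limit 90 → not met
8. grease-trap servicing 34 days ago vs limit 30 → not met
9. food-safety audit 394 days ago vs limit 270 → not met
10. open food-safety citations 4 > 3 → not met
11. allergen-trained staff 1 < 4 → not met
12. condition 'serves alcohol' holds; ventilation inspection 34 days ago vs limit 30 → not met
Not met: 1, 2, 3, 4, 5, 7, 8, 9, 10, 11, 12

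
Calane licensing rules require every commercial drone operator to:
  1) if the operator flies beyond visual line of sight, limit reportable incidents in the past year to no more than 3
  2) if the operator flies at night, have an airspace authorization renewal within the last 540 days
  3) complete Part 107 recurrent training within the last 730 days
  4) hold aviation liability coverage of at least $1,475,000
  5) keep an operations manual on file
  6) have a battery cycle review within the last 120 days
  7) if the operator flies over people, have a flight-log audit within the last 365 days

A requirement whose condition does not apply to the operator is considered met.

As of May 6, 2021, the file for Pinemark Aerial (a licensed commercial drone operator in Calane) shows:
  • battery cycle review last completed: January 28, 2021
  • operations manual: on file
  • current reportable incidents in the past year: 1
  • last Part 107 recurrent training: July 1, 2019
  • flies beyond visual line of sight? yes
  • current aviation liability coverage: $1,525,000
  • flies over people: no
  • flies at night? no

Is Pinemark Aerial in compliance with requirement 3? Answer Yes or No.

3. Part 107 recurrent training 675 days ago vs limit 730 → met

Yes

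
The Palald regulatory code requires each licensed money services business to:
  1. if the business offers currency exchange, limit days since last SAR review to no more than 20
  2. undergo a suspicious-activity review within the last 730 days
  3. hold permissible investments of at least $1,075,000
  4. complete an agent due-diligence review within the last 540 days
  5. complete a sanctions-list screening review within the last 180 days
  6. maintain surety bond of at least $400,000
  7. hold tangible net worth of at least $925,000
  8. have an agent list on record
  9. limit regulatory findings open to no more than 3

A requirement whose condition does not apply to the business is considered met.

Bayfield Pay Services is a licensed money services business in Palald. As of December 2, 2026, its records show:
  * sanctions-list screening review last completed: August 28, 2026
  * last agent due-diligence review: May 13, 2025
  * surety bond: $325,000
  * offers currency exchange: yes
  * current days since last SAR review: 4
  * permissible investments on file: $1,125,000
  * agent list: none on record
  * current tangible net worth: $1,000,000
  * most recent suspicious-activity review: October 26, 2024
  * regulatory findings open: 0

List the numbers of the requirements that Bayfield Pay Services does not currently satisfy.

1. condition 'offers currency exchange' holds; days since last SAR review 4 ≤ 20 → met
2. suspicious-activity review 767 days ago vs limit 730 → not met
3. permissible investments $1,125,000 ≥ $1,075,000 → met
4. agent due-diligence review 568 days ago vs limit 540 → not met
5. sanctions-list screening review 96 days ago vs limit 180 → met
6. surety bond $325,000 < $400,000 → not met
7. tangible net worth $1,000,000 ≥ $925,000 → met
8. agent list absent → not met
9. regulatory findings open 0 ≤ 3 → met
Not met: 2, 4, 6, 8

2, 4, 6, 8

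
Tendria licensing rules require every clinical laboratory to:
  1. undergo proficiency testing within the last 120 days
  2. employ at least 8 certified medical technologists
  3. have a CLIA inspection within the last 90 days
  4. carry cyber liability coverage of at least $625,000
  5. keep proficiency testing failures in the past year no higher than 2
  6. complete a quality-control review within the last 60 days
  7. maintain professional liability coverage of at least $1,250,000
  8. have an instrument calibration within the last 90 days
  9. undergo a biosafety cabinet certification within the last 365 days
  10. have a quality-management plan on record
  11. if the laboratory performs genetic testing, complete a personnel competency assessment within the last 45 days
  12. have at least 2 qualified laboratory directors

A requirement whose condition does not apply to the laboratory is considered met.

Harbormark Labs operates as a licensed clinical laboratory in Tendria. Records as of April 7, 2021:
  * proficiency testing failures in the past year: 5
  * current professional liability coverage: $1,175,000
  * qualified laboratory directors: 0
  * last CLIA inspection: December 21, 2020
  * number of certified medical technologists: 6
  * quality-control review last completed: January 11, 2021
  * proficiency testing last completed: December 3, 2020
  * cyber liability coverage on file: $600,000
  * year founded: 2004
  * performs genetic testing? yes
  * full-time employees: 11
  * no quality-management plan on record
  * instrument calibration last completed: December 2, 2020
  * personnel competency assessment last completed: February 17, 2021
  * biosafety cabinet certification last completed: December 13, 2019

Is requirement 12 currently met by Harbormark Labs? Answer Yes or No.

12. qualified laboratory directors 0 < 2 → not met

No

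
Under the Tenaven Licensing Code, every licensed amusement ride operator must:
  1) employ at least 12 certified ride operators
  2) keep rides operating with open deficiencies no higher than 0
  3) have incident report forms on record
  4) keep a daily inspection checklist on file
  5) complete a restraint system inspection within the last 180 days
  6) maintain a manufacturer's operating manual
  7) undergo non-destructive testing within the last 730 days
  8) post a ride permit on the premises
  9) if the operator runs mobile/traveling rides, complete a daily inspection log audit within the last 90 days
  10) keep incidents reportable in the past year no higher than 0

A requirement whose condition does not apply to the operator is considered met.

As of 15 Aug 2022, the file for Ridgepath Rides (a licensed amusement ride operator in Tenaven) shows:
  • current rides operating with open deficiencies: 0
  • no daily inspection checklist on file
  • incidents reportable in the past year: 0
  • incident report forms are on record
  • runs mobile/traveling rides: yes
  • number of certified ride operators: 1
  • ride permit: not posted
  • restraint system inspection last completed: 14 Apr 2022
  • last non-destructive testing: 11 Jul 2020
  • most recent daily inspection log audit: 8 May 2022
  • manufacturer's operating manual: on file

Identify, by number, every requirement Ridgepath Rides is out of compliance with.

1, 4, 7, 8, 9

1. certified ride operators 1 < 12 → not met
2. rides operating with open deficiencies 0 ≤ 0 → met
3. incident report forms present → met
4. daily inspection checklist absent → not met
5. restraint system inspection 123 days ago vs limit 180 → met
6. manufacturer's operating manual present → met
7. non-destructive testing 765 days ago vs limit 730 → not met
8. ride permit absent → not met
9. condition 'runs mobile/traveling rides' holds; daily inspection log audit 99 days ago vs limit 90 → not met
10. incidents reportable in the past year 0 ≤ 0 → met
Not met: 1, 4, 7, 8, 9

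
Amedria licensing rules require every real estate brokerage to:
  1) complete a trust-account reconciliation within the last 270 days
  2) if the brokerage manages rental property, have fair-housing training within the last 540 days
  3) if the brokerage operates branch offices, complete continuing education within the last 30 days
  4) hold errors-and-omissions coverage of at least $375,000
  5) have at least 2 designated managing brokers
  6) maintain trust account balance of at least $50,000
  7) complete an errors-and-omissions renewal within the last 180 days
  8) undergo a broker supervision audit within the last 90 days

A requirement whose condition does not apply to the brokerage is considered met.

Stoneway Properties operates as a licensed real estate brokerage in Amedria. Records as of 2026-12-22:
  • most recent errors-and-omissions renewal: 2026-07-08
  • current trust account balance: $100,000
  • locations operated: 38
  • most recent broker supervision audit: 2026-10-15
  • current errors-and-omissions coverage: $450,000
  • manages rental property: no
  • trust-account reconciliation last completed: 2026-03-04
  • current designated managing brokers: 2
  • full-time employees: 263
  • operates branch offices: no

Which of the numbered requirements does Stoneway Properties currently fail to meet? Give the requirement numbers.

1. trust-account reconciliation 293 days ago vs limit 270 → not met
2. condition 'manages rental property' does not hold → requirement n/a → met
3. condition 'operates branch offices' does not hold → requirement n/a → met
4. errors-and-omissions coverage $450,000 ≥ $375,000 → met
5. designated managing brokers 2 ≥ 2 → met
6. trust account balance $100,000 ≥ $50,000 → met
7. errors-and-omissions renewal 167 days ago vs limit 180 → met
8. broker supervision audit 68 days ago vs limit 90 → met
Not met: 1

1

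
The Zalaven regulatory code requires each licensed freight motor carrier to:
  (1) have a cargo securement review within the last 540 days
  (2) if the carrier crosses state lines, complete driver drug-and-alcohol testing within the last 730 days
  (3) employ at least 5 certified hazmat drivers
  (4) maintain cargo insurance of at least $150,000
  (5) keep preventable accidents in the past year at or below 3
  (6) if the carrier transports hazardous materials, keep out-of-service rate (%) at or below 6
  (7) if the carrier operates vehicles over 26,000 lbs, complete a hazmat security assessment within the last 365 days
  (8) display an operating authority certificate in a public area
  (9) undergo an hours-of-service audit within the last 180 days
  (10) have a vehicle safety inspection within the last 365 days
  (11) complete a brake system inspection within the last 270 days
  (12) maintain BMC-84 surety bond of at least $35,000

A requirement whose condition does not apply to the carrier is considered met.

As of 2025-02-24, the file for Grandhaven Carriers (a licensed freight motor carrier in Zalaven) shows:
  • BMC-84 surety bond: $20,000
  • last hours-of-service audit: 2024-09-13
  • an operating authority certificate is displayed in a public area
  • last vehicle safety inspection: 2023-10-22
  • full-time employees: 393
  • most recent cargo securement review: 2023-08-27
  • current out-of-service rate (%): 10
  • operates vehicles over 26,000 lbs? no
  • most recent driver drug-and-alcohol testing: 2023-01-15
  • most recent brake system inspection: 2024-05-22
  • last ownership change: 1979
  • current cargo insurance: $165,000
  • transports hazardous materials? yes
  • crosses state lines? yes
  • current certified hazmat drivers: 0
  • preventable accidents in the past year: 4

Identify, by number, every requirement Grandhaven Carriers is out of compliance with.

1, 2, 3, 5, 6, 10, 11, 12

1. cargo securement review 547 days ago vs limit 540 → not met
2. condition 'crosses state lines' holds; driver drug-and-alcohol testing 771 days ago vs limit 730 → not met
3. certified hazmat drivers 0 < 5 → not met
4. cargo insurance $165,000 ≥ $150,000 → met
5. preventable accidents in the past year 4 > 3 → not met
6. condition 'transports hazardous materials' holds; out-of-service rate (%) 10 > 6 → not met
7. condition 'operates vehicles over 26,000 lbs' does not hold → requirement n/a → met
8. operating authority certificate present → met
9. hours-of-service audit 164 days ago vs limit 180 → met
10. vehicle safety inspection 491 days ago vs limit 365 → not met
11. brake system inspection 278 days ago vs limit 270 → not met
12. BMC-84 surety bond $20,000 < $35,000 → not met
Not met: 1, 2, 3, 5, 6, 10, 11, 12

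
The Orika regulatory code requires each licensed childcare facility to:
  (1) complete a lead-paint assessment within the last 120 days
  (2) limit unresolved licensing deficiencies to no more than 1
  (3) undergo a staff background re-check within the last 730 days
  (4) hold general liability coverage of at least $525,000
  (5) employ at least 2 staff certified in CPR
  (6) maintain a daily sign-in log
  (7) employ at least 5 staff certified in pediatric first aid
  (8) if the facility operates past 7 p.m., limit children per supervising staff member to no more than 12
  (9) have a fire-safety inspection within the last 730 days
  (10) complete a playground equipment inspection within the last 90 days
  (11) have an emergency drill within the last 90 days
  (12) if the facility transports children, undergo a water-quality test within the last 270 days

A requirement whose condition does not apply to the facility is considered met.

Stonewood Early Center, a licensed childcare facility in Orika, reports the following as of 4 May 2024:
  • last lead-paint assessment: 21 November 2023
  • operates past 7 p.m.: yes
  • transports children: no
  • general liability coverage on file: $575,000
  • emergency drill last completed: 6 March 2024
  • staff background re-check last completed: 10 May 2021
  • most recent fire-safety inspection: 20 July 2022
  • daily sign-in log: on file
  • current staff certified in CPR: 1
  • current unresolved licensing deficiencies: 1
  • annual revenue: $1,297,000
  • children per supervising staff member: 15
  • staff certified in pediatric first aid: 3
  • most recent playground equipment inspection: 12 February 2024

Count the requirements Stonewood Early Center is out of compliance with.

5

1. lead-paint assessment 165 days ago vs limit 120 → not met
2. unresolved licensing deficiencies 1 ≤ 1 → met
3. staff background re-check 1090 days ago vs limit 730 → not met
4. general liability coverage $575,000 ≥ $525,000 → met
5. staff certified in CPR 1 < 2 → not met
6. daily sign-in log present → met
7. staff certified in pediatric first aid 3 < 5 → not met
8. condition 'operates past 7 p.m.' holds; children per supervising staff member 15 > 12 → not met
9. fire-safety inspection 654 days ago vs limit 730 → met
10. playground equipment inspection 82 days ago vs limit 90 → met
11. emergency drill 59 days ago vs limit 90 → met
12. condition 'transports children' does not hold → requirement n/a → met
Not met: 5 of 12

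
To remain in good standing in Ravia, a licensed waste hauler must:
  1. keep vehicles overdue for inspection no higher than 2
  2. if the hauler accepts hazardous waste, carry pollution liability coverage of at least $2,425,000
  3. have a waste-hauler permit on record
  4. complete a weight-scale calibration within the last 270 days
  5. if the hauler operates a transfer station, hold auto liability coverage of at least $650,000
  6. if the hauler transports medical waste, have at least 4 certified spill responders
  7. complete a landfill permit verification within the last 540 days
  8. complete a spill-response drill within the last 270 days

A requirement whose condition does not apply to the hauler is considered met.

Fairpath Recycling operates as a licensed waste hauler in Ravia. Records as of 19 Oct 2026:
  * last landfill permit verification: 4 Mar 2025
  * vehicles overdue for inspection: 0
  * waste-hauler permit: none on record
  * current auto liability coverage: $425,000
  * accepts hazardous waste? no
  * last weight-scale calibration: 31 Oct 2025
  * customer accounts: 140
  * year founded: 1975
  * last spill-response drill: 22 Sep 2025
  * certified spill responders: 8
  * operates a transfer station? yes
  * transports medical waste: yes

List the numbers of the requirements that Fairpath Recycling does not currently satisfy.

3, 4, 5, 7, 8

1. vehicles overdue for inspection 0 ≤ 2 → met
2. condition 'accepts hazardous waste' does not hold → requirement n/a → met
3. waste-hauler permit absent → not met
4. weight-scale calibration 353 days ago vs limit 270 → not met
5. condition 'operates a transfer station' holds; auto liability coverage $425,000 < $650,000 → not met
6. condition 'transports medical waste' holds; certified spill responders 8 ≥ 4 → met
7. landfill permit verification 594 days ago vs limit 540 → not met
8. spill-response drill 392 days ago vs limit 270 → not met
Not met: 3, 4, 5, 7, 8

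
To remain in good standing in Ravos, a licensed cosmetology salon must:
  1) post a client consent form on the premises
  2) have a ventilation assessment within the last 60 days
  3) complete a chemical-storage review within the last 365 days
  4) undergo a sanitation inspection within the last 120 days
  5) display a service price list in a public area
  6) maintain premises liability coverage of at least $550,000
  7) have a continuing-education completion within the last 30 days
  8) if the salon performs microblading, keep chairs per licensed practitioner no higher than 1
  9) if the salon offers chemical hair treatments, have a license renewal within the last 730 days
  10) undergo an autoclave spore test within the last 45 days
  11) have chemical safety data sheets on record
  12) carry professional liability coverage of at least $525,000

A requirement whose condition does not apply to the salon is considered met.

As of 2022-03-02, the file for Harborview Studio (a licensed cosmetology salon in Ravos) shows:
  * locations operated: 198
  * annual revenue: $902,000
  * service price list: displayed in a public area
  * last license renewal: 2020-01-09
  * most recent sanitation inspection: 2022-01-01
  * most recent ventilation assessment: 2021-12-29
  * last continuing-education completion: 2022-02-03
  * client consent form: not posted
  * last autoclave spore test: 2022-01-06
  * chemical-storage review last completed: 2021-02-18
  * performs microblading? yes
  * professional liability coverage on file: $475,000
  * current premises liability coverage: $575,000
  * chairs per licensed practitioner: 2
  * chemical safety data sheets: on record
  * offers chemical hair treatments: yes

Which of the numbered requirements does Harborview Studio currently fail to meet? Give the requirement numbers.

1. client consent form absent → not met
2. ventilation assessment 63 days ago vs limit 60 → not met
3. chemical-storage review 377 days ago vs limit 365 → not met
4. sanitation inspection 60 days ago vs limit 120 → met
5. service price list present → met
6. premises liability coverage $575,000 ≥ $550,000 → met
7. continuing-education completion 27 days ago vs limit 30 → met
8. condition 'performs microblading' holds; chairs per licensed practitioner 2 > 1 → not met
9. condition 'offers chemical hair treatments' holds; license renewal 783 days ago vs limit 730 → not met
10. autoclave spore test 55 days ago vs limit 45 → not met
11. chemical safety data sheets present → met
12. professional liability coverage $475,000 < $525,000 → not met
Not met: 1, 2, 3, 8, 9, 10, 12

1, 2, 3, 8, 9, 10, 12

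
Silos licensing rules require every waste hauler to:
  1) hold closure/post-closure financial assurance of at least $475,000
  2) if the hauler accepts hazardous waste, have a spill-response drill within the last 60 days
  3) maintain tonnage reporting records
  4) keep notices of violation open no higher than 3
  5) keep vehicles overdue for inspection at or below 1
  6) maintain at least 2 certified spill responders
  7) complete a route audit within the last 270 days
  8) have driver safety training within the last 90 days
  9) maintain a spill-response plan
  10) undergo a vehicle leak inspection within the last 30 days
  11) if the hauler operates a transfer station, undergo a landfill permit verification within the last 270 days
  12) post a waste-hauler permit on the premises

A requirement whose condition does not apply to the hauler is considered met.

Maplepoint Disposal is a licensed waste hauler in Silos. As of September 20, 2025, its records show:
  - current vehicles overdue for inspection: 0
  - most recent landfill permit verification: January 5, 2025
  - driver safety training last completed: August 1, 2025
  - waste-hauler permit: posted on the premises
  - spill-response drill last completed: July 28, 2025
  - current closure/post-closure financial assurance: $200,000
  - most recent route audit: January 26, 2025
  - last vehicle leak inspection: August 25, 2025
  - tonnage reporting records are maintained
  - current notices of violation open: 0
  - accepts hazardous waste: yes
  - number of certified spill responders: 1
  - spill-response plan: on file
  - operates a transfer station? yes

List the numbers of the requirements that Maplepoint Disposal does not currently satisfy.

1, 6

1. closure/post-closure financial assurance $200,000 < $475,000 → not met
2. condition 'accepts hazardous waste' holds; spill-response drill 54 days ago vs limit 60 → met
3. tonnage reporting records present → met
4. notices of violation open 0 ≤ 3 → met
5. vehicles overdue for inspection 0 ≤ 1 → met
6. certified spill responders 1 < 2 → not met
7. route audit 237 days ago vs limit 270 → met
8. driver safety training 50 days ago vs limit 90 → met
9. spill-response plan present → met
10. vehicle leak inspection 26 days ago vs limit 30 → met
11. condition 'operates a transfer station' holds; landfill permit verification 258 days ago vs limit 270 → met
12. waste-hauler permit present → met
Not met: 1, 6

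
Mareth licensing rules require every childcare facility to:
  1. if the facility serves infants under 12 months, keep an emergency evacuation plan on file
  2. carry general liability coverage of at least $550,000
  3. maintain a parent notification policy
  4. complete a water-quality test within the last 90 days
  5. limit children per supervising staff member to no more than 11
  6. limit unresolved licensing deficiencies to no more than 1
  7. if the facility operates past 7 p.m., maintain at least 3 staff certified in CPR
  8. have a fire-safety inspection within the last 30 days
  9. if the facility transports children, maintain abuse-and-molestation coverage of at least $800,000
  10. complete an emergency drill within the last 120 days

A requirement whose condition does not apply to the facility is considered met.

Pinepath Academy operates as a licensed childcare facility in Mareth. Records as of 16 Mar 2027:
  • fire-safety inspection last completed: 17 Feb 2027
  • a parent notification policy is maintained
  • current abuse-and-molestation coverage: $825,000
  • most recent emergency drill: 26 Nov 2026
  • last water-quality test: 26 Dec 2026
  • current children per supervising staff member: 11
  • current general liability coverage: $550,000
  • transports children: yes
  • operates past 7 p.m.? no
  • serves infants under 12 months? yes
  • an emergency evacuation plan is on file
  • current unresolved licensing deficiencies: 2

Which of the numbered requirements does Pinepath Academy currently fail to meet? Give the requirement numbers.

6

1. condition 'serves infants under 12 months' holds; emergency evacuation plan present → met
2. general liability coverage $550,000 ≥ $550,000 → met
3. parent notification policy present → met
4. water-quality test 80 days ago vs limit 90 → met
5. children per supervising staff member 11 ≤ 11 → met
6. unresolved licensing deficiencies 2 > 1 → not met
7. condition 'operates past 7 p.m.' does not hold → requirement n/a → met
8. fire-safety inspection 27 days ago vs limit 30 → met
9. condition 'transports children' holds; abuse-and-molestation coverage $825,000 ≥ $800,000 → met
10. emergency drill 110 days ago vs limit 120 → met
Not met: 6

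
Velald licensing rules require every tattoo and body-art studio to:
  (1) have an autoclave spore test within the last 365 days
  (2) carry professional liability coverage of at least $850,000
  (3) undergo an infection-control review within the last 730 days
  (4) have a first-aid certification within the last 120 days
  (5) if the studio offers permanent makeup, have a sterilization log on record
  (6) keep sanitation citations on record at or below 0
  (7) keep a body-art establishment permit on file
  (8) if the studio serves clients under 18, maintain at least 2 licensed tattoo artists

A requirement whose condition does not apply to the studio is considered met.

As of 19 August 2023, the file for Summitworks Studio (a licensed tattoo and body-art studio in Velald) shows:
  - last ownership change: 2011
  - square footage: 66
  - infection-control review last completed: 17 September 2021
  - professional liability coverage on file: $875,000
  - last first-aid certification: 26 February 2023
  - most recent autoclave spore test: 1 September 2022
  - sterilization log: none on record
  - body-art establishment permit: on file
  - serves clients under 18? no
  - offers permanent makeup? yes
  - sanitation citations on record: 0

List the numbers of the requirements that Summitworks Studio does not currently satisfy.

1. autoclave spore test 352 days ago vs limit 365 → met
2. professional liability coverage $875,000 ≥ $850,000 → met
3. infection-control review 701 days ago vs limit 730 → met
4. first-aid certification 174 days ago vs limit 120 → not met
5. condition 'offers permanent makeup' holds; sterilization log absent → not met
6. sanitation citations on record 0 ≤ 0 → met
7. body-art establishment permit present → met
8. condition 'serves clients under 18' does not hold → requirement n/a → met
Not met: 4, 5

4, 5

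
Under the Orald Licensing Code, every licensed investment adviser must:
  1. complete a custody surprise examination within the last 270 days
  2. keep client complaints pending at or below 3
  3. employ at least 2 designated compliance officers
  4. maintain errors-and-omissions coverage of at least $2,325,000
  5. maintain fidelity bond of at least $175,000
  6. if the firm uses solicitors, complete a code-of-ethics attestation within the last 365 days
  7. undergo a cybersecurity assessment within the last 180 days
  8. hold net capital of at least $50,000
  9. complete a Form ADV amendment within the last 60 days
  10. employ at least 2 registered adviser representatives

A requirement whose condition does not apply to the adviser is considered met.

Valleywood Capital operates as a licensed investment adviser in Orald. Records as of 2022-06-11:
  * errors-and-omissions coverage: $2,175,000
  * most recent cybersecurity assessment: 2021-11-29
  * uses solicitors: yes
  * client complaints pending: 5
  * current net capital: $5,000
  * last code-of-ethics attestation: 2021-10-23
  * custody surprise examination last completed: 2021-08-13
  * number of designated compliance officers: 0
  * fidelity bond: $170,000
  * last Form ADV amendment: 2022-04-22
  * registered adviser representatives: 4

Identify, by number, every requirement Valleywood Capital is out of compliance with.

1. custody surprise examination 302 days ago vs limit 270 → not met
2. client complaints pending 5 > 3 → not met
3. designated compliance officers 0 < 2 → not met
4. errors-and-omissions coverage $2,175,000 < $2,325,000 → not met
5. fidelity bond $170,000 < $175,000 → not met
6. condition 'uses solicitors' holds; code-of-ethics attestation 231 days ago vs limit 365 → met
7. cybersecurity assessment 194 days ago vs limit 180 → not met
8. net capital $5,000 < $50,000 → not met
9. Form ADV amendment 50 days ago vs limit 60 → met
10. registered adviser representatives 4 ≥ 2 → met
Not met: 1, 2, 3, 4, 5, 7, 8

1, 2, 3, 4, 5, 7, 8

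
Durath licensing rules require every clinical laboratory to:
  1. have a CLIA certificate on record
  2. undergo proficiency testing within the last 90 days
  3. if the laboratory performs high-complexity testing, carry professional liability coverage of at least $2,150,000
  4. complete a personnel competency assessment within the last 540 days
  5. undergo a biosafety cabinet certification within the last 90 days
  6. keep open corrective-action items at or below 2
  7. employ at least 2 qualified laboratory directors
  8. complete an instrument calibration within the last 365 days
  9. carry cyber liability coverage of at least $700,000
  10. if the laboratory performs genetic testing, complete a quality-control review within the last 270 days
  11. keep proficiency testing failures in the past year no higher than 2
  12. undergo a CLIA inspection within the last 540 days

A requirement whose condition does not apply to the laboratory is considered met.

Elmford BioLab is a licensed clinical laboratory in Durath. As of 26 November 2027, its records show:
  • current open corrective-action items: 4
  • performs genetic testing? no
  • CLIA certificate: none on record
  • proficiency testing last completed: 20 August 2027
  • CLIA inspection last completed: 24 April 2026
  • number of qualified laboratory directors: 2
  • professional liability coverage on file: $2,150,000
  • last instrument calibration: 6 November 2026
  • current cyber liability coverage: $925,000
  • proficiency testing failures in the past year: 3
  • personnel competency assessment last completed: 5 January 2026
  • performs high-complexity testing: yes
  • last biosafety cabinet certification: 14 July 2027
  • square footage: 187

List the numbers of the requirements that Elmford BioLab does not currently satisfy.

1, 2, 4, 5, 6, 8, 11, 12

1. CLIA certificate absent → not met
2. proficiency testing 98 days ago vs limit 90 → not met
3. condition 'performs high-complexity testing' holds; professional liability coverage $2,150,000 ≥ $2,150,000 → met
4. personnel competency assessment 690 days ago vs limit 540 → not met
5. biosafety cabinet certification 135 days ago vs limit 90 → not met
6. open corrective-action items 4 > 2 → not met
7. qualified laboratory directors 2 ≥ 2 → met
8. instrument calibration 385 days ago vs limit 365 → not met
9. cyber liability coverage $925,000 ≥ $700,000 → met
10. condition 'performs genetic testing' does not hold → requirement n/a → met
11. proficiency testing failures in the past year 3 > 2 → not met
12. CLIA inspection 581 days ago vs limit 540 → not met
Not met: 1, 2, 4, 5, 6, 8, 11, 12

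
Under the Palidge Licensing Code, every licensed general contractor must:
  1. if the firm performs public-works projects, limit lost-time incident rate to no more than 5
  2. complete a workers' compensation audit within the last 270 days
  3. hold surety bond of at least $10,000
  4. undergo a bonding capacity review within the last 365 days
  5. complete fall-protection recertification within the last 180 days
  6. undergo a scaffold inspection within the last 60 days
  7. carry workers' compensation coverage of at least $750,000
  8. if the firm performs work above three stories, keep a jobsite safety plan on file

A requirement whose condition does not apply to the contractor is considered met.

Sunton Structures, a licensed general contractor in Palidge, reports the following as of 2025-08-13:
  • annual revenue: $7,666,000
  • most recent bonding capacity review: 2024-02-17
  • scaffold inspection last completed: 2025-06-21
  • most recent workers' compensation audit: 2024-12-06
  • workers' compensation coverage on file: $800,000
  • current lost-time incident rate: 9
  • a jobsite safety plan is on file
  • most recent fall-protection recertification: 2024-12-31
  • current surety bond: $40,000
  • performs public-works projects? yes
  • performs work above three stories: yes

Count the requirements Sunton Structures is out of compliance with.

1. condition 'performs public-works projects' holds; lost-time incident rate 9 > 5 → not met
2. workers' compensation audit 250 days ago vs limit 270 → met
3. surety bond $40,000 ≥ $10,000 → met
4. bonding capacity review 543 days ago vs limit 365 → not met
5. fall-protection recertification 225 days ago vs limit 180 → not met
6. scaffold inspection 53 days ago vs limit 60 → met
7. workers' compensation coverage $800,000 ≥ $750,000 → met
8. condition 'performs work above three stories' holds; jobsite safety plan present → met
Not met: 3 of 8

3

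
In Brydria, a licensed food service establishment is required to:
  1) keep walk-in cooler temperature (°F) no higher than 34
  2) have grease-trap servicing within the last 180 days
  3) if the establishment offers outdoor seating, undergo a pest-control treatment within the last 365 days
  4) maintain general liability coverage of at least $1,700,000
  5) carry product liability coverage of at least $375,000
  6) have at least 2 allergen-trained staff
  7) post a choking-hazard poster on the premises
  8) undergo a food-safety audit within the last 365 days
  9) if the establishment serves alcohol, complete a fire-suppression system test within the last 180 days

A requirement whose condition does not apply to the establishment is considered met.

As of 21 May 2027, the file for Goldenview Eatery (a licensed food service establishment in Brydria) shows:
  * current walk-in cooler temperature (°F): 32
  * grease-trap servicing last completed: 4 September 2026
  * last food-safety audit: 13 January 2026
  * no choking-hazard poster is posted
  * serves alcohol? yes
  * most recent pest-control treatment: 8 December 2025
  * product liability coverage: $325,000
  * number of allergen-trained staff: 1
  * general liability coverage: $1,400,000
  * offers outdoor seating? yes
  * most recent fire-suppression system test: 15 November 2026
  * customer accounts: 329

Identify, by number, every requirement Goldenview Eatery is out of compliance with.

2, 3, 4, 5, 6, 7, 8, 9

1. walk-in cooler temperature (°F) 32 ≤ 34 → met
2. grease-trap servicing 259 days ago vs limit 180 → not met
3. condition 'offers outdoor seating' holds; pest-control treatment 529 days ago vs limit 365 → not met
4. general liability coverage $1,400,000 < $1,700,000 → not met
5. product liability coverage $325,000 < $375,000 → not met
6. allergen-trained staff 1 < 2 → not met
7. choking-hazard poster absent → not met
8. food-safety audit 493 days ago vs limit 365 → not met
9. condition 'serves alcohol' holds; fire-suppression system test 187 days ago vs limit 180 → not met
Not met: 2, 3, 4, 5, 6, 7, 8, 9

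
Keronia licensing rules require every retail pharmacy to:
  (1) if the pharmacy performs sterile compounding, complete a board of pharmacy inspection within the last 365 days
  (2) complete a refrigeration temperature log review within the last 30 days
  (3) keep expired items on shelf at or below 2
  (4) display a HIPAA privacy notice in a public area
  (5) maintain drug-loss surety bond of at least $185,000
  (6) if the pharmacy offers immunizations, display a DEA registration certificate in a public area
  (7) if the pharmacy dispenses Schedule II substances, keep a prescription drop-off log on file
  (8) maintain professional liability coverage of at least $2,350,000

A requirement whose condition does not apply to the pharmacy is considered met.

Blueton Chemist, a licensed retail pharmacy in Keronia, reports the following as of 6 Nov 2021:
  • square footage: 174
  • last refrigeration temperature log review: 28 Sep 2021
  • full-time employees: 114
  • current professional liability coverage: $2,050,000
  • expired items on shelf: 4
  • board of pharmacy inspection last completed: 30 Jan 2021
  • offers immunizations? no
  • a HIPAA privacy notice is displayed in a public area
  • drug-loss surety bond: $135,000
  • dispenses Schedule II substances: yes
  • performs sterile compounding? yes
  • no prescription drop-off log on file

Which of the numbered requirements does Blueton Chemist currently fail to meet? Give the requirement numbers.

1. condition 'performs sterile compounding' holds; board of pharmacy inspection 280 days ago vs limit 365 → met
2. refrigeration temperature log review 39 days ago vs limit 30 → not met
3. expired items on shelf 4 > 2 → not met
4. HIPAA privacy notice present → met
5. drug-loss surety bond $135,000 < $185,000 → not met
6. condition 'offers immunizations' does not hold → requirement n/a → met
7. condition 'dispenses Schedule II substances' holds; prescription drop-off log absent → not met
8. professional liability coverage $2,050,000 < $2,350,000 → not met
Not met: 2, 3, 5, 7, 8

2, 3, 5, 7, 8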